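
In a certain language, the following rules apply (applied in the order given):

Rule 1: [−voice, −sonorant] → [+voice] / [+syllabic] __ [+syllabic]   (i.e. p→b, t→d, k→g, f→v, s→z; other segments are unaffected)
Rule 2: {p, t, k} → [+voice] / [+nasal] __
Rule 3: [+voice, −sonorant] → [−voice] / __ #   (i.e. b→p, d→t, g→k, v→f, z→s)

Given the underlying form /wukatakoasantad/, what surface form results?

Rule 1 (intervocalic voicing): /k/ is a voiceless obstruent between vowels /u/ and /a/, so it voices to [g]. /t/ is a voiceless obstruent between vowels /a/ and /a/, so it voices to [d]. /k/ is a voiceless obstruent between vowels /a/ and /o/, so it voices to [g]. /s/ is a voiceless obstruent between vowels /a/ and /a/, so it voices to [z]. /wukatakoasantad/ → wugadagoazantad.
Rule 2 (post-nasal voicing): /t/ is a voiceless stop immediately after the nasal /n/, so it voices to [d]. /wugadagoazantad/ → wugadagoazandad.
Rule 3 (final devoicing): /d/ is a voiced obstruent in word-final position, so it devoices to [t]. /wugadagoazandad/ → wugadagoazandat.

wugadagoazandat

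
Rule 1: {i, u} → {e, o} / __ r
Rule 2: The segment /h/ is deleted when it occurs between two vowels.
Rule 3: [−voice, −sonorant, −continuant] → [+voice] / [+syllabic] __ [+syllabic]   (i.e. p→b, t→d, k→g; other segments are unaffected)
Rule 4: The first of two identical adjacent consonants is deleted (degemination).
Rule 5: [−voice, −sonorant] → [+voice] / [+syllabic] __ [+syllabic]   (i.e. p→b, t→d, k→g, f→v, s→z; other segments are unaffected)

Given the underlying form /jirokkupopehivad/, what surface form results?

Rule 1 (pre-rhotic lowering): /i/ is a high vowel immediately before /r/, so it lowers to [e]. /jirokkupopehivad/ → jerokkupopehivad.
Rule 2 (intervocalic h-deletion): /h/ occurs between vowels /e/ and /i/, so it deletes. /jerokkupopehivad/ → jerokkupopeivad.
Rule 3 (intervocalic voicing): /p/ is a voiceless stop between vowels /u/ and /o/, so it voices to [b]. /p/ is a voiceless stop between vowels /o/ and /e/, so it voices to [b]. /jerokkupopeivad/ → jerokkubobeivad.
Rule 4 (degemination): /kk/ is a geminate; the first /k/ deletes. /jerokkubobeivad/ → jerokubobeivad.
Rule 5 (intervocalic voicing): /k/ is a voiceless obstruent between vowels /o/ and /u/, so it voices to [g]. /jerokubobeivad/ → jerogubobeivad.

jerogubobeivad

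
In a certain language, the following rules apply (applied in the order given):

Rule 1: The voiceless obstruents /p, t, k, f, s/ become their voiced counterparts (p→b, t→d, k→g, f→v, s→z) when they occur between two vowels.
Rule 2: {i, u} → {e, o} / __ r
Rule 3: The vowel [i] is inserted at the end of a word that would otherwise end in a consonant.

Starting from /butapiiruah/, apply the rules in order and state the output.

budabieruahi

Rule 1 (intervocalic voicing): /t/ is a voiceless obstruent between vowels /u/ and /a/, so it voices to [d]. /p/ is a voiceless obstruent between vowels /a/ and /i/, so it voices to [b]. /butapiiruah/ → budabiiruah.
Rule 2 (pre-rhotic lowering): /i/ is a high vowel immediately before /r/, so it lowers to [e]. /budabiiruah/ → budabieruah.
Rule 3 (final i-epenthesis): the form ends in the consonant /h/, so [i] is inserted word-finally. /budabieruah/ → budabieruahi.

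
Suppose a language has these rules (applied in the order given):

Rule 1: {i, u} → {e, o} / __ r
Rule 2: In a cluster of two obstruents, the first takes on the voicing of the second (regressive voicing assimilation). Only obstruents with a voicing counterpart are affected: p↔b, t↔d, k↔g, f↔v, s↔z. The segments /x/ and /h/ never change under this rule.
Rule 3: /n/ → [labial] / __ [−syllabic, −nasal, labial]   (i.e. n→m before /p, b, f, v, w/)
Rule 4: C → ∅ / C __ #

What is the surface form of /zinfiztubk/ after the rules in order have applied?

zimfistup

Rule 1 (pre-rhotic lowering): no segment meets the environment; /zinfiztubk/ is unchanged.
Rule 2 (regressive voicing assimilation): /z/ precedes the voiceless obstruent /t/, so it devoices to [s] by assimilation. /b/ precedes the voiceless obstruent /k/, so it devoices to [p] by assimilation. /zinfiztubk/ → zinfistupk.
Rule 3 (nasal place assimilation): /n/ precedes the labial consonant /f/, so it assimilates in place to [m]. /zinfistupk/ → zimfistupk.
Rule 4 (final cluster simplification): /k/ is the second consonant of a word-final cluster /pk/, so it deletes. /zimfistupk/ → zimfistup.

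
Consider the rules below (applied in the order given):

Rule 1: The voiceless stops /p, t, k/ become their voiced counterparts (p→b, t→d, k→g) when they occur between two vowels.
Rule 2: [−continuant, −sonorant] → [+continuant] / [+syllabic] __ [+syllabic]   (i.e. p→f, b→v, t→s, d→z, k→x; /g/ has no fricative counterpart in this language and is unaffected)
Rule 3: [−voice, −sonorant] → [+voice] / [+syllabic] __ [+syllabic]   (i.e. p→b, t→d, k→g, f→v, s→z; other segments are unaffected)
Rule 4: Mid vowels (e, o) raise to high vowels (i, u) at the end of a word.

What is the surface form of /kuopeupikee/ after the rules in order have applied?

kuoveuvigei

Rule 1 (intervocalic voicing): /p/ is a voiceless stop between vowels /o/ and /e/, so it voices to [b]. /p/ is a voiceless stop between vowels /u/ and /i/, so it voices to [b]. /k/ is a voiceless stop between vowels /i/ and /e/, so it voices to [g]. /kuopeupikee/ → kuobeubigee.
Rule 2 (intervocalic spirantization): /b/ is a stop between vowels /o/ and /e/, so it spirantizes to the fricative [v]. /b/ is a stop between vowels /u/ and /i/, so it spirantizes to the fricative [v]. /kuobeubigee/ → kuoveuvigee.
Rule 3 (intervocalic voicing): no segment meets the environment; /kuoveuvigee/ is unchanged.
Rule 4 (final vowel raising): /e/ is a mid vowel in word-final position, so it raises to [i]. /kuoveuvigee/ → kuoveuvigei.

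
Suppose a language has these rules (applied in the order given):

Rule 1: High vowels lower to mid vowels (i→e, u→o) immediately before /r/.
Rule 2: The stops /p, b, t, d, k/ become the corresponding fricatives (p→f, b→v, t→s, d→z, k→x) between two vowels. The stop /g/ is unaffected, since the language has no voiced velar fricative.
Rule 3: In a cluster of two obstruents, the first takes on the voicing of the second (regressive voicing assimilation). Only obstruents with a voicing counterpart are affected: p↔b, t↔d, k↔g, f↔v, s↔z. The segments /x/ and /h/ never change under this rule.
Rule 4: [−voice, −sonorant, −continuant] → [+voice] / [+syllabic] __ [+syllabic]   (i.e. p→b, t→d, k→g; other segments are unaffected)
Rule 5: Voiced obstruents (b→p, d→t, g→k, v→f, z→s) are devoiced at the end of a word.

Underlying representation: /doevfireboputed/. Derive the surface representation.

Rule 1 (pre-rhotic lowering): /i/ is a high vowel immediately before /r/, so it lowers to [e]. /doevfireboputed/ → doevfereboputed.
Rule 2 (intervocalic spirantization): /b/ is a stop between vowels /e/ and /o/, so it spirantizes to the fricative [v]. /p/ is a stop between vowels /o/ and /u/, so it spirantizes to the fricative [f]. /t/ is a stop between vowels /u/ and /e/, so it spirantizes to the fricative [s]. /doevfereboputed/ → doevferevofused.
Rule 3 (regressive voicing assimilation): /v/ precedes the voiceless obstruent /f/, so it devoices to [f] by assimilation. /doevferevofused/ → doefferevofused.
Rule 4 (intervocalic voicing): no segment meets the environment; /doefferevofused/ is unchanged.
Rule 5 (final devoicing): /d/ is a voiced obstruent in word-final position, so it devoices to [t]. /doefferevofused/ → doefferevofuset.

doefferevofuset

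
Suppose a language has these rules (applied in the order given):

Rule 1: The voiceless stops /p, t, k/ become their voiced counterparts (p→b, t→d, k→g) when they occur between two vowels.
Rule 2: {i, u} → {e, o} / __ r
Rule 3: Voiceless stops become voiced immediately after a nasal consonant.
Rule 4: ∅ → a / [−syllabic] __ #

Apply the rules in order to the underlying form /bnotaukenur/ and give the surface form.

Rule 1 (intervocalic voicing): /t/ is a voiceless stop between vowels /o/ and /a/, so it voices to [d]. /k/ is a voiceless stop between vowels /u/ and /e/, so it voices to [g]. /bnotaukenur/ → bnodaugenur.
Rule 2 (pre-rhotic lowering): /u/ is a high vowel immediately before /r/, so it lowers to [o]. /bnodaugenur/ → bnodaugenor.
Rule 3 (post-nasal voicing): no segment meets the environment; /bnodaugenor/ is unchanged.
Rule 4 (final a-epenthesis): the form ends in the consonant /r/, so [a] is inserted word-finally. /bnodaugenor/ → bnodaugenora.

bnodaugenora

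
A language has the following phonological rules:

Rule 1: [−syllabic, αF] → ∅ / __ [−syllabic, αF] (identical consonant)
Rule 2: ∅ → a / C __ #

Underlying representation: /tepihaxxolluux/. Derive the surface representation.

Rule 1 (degemination): /xx/ is a geminate; the first /x/ deletes. /ll/ is a geminate; the first /l/ deletes. /tepihaxxolluux/ → tepihaxoluux.
Rule 2 (final a-epenthesis): the form ends in the consonant /x/, so [a] is inserted word-finally. /tepihaxoluux/ → tepihaxoluuxa.

tepihaxoluuxa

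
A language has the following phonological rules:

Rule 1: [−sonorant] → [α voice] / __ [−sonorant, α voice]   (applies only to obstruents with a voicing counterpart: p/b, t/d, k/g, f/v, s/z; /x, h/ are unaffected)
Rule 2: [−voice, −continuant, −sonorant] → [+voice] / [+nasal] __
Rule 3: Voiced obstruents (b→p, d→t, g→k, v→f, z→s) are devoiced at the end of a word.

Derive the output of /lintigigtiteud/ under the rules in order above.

lindigiktiteut

Rule 1 (regressive voicing assimilation): /g/ precedes the voiceless obstruent /t/, so it devoices to [k] by assimilation. /lintigigtiteud/ → lintigiktiteud.
Rule 2 (post-nasal voicing): /t/ is a voiceless stop immediately after the nasal /n/, so it voices to [d]. /lintigiktiteud/ → lindigiktiteud.
Rule 3 (final devoicing): /d/ is a voiced obstruent in word-final position, so it devoices to [t]. /lindigiktiteud/ → lindigiktiteut.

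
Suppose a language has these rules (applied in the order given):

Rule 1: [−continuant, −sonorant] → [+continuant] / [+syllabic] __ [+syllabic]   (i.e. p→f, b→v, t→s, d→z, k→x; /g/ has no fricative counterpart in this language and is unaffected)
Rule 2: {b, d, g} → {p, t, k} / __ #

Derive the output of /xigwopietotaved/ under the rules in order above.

Rule 1 (intervocalic spirantization): /p/ is a stop between vowels /o/ and /i/, so it spirantizes to the fricative [f]. /t/ is a stop between vowels /e/ and /o/, so it spirantizes to the fricative [s]. /t/ is a stop between vowels /o/ and /a/, so it spirantizes to the fricative [s]. /xigwopietotaved/ → xigwofiesosaved.
Rule 2 (final devoicing): /d/ is a voiced stop in word-final position, so it devoices to [t]. /xigwofiesosaved/ → xigwofiesosavet.

xigwofiesosavet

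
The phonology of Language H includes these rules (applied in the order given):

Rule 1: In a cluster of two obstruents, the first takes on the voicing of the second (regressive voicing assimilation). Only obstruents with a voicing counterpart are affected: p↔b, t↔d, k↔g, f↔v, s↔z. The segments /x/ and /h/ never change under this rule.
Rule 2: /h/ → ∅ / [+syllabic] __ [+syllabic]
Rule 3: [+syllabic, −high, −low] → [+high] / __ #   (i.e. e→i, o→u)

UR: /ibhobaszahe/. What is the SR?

iphobazzai

Rule 1 (regressive voicing assimilation): /b/ precedes the voiceless obstruent /h/, so it devoices to [p] by assimilation. /s/ precedes the voiced obstruent /z/, so it voices to [z] by assimilation. /ibhobaszahe/ → iphobazzahe.
Rule 2 (intervocalic h-deletion): /h/ occurs between vowels /a/ and /e/, so it deletes. /iphobazzahe/ → iphobazzae.
Rule 3 (final vowel raising): /e/ is a mid vowel in word-final position, so it raises to [i]. /iphobazzae/ → iphobazzai.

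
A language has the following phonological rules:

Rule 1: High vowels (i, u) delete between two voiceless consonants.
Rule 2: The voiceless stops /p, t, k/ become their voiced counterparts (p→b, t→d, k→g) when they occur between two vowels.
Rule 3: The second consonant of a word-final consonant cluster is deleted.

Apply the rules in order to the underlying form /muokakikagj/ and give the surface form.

muogakkag

Rule 1 (high vowel syncope): /i/ is a high vowel flanked by voiceless consonants /k/ and /k/, so it deletes. /muokakikagj/ → muokakkagj.
Rule 2 (intervocalic voicing): /k/ is a voiceless stop between vowels /o/ and /a/, so it voices to [g]. /muokakkagj/ → muogakkagj.
Rule 3 (final cluster simplification): /j/ is the second consonant of a word-final cluster /gj/, so it deletes. /muogakkagj/ → muogakkag.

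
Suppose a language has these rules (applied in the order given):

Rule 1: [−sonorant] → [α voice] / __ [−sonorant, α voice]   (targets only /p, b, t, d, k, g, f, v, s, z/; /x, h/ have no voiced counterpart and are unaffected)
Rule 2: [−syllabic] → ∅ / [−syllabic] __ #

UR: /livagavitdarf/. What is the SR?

livagaviddar

Rule 1 (regressive voicing assimilation): /t/ precedes the voiced obstruent /d/, so it voices to [d] by assimilation. /livagavitdarf/ → livagaviddarf.
Rule 2 (final cluster simplification): /f/ is the second consonant of a word-final cluster /rf/, so it deletes. /livagaviddarf/ → livagaviddar.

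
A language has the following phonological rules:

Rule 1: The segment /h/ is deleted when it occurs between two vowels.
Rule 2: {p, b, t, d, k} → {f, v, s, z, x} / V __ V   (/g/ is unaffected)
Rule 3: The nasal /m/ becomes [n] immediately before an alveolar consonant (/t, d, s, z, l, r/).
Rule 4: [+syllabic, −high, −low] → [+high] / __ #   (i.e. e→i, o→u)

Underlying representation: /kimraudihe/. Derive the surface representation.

Rule 1 (intervocalic h-deletion): /h/ occurs between vowels /i/ and /e/, so it deletes. /kimraudihe/ → kimraudie.
Rule 2 (intervocalic spirantization): /d/ is a stop between vowels /u/ and /i/, so it spirantizes to the fricative [z]. /kimraudie/ → kimrauzie.
Rule 3 (nasal place assimilation): /m/ precedes the alveolar consonant /r/, so it assimilates in place to [n]. /kimrauzie/ → kinrauzie.
Rule 4 (final vowel raising): /e/ is a mid vowel in word-final position, so it raises to [i]. /kinrauzie/ → kinrauzii.

kinrauzii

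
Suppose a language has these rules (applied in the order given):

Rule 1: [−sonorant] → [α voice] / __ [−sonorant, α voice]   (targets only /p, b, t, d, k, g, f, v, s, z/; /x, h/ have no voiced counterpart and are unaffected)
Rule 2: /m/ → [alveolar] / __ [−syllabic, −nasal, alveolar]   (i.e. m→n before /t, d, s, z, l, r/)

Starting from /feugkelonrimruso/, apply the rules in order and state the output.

feukkelonrinruso

Rule 1 (regressive voicing assimilation): /g/ precedes the voiceless obstruent /k/, so it devoices to [k] by assimilation. /feugkelonrimruso/ → feukkelonrimruso.
Rule 2 (nasal place assimilation): /m/ precedes the alveolar consonant /r/, so it assimilates in place to [n]. /feukkelonrimruso/ → feukkelonrinruso.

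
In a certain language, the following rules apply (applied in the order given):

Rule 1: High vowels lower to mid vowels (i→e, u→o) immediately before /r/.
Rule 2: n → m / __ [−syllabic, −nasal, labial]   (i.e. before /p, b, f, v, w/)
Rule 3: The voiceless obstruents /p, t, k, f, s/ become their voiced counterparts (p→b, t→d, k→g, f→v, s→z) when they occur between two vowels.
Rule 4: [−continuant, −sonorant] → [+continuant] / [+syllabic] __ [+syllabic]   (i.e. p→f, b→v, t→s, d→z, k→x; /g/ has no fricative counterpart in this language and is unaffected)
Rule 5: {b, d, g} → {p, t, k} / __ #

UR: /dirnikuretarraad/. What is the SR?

Rule 1 (pre-rhotic lowering): /i/ is a high vowel immediately before /r/, so it lowers to [e]. /u/ is a high vowel immediately before /r/, so it lowers to [o]. /dirnikuretarraad/ → dernikoretarraad.
Rule 2 (nasal place assimilation): no segment meets the environment; /dernikoretarraad/ is unchanged.
Rule 3 (intervocalic voicing): /k/ is a voiceless obstruent between vowels /i/ and /o/, so it voices to [g]. /t/ is a voiceless obstruent between vowels /e/ and /a/, so it voices to [d]. /dernikoretarraad/ → dernigoredarraad.
Rule 4 (intervocalic spirantization): /d/ is a stop between vowels /e/ and /a/, so it spirantizes to the fricative [z]. /dernigoredarraad/ → dernigorezarraad.
Rule 5 (final devoicing): /d/ is a voiced stop in word-final position, so it devoices to [t]. /dernigorezarraad/ → dernigorezarraat.

dernigorezarraat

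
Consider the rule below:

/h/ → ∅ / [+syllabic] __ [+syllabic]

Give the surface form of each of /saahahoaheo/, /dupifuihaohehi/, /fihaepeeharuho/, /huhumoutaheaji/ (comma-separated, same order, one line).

saaaoaeo, dupifuiaoei, fiaepeearuo, huumoutaeaji

/saahahoaheo/: /h/ occurs between vowels /a/ and /a/, so it deletes. /h/ occurs between vowels /a/ and /o/, so it deletes. /h/ occurs between vowels /a/ and /e/, so it deletes. → [saaaoaeo].
/dupifuihaohehi/: /h/ occurs between vowels /i/ and /a/, so it deletes. /h/ occurs between vowels /o/ and /e/, so it deletes. /h/ occurs between vowels /e/ and /i/, so it deletes. → [dupifuiaoei].
/fihaepeeharuho/: /h/ occurs between vowels /i/ and /a/, so it deletes. /h/ occurs between vowels /e/ and /a/, so it deletes. /h/ occurs between vowels /u/ and /o/, so it deletes. → [fiaepeearuo].
/huhumoutaheaji/: /h/ occurs between vowels /u/ and /u/, so it deletes. /h/ occurs between vowels /a/ and /e/, so it deletes. → [huumoutaeaji].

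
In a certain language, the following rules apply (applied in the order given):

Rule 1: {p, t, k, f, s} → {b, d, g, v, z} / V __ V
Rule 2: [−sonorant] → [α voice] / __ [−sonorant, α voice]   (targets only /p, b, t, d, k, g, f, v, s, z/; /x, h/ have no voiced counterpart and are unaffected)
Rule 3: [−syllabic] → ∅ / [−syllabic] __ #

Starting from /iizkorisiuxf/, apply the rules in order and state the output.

Rule 1 (intervocalic voicing): /s/ is a voiceless obstruent between vowels /i/ and /i/, so it voices to [z]. /iizkorisiuxf/ → iizkoriziuxf.
Rule 2 (regressive voicing assimilation): /z/ precedes the voiceless obstruent /k/, so it devoices to [s] by assimilation. /iizkoriziuxf/ → iiskoriziuxf.
Rule 3 (final cluster simplification): /f/ is the second consonant of a word-final cluster /xf/, so it deletes. /iiskoriziuxf/ → iiskoriziux.

iiskoriziux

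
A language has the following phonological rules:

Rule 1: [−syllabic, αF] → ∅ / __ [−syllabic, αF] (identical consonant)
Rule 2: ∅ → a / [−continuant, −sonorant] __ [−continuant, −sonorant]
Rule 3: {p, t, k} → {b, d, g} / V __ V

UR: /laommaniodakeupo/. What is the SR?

Rule 1 (degemination): /mm/ is a geminate; the first /m/ deletes. /laommaniodakeupo/ → laomaniodakeupo.
Rule 2 (stop-cluster a-epenthesis): no segment meets the environment; /laomaniodakeupo/ is unchanged.
Rule 3 (intervocalic voicing): /k/ is a voiceless stop between vowels /a/ and /e/, so it voices to [g]. /p/ is a voiceless stop between vowels /u/ and /o/, so it voices to [b]. /laomaniodakeupo/ → laomaniodageubo.

laomaniodageubo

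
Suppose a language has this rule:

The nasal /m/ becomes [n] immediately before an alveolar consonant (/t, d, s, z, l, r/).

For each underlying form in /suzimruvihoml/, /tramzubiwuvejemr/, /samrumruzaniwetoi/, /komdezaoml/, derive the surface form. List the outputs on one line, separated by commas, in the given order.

/suzimruvihoml/: /m/ precedes the alveolar consonant /r/, so it assimilates in place to [n]. /m/ precedes the alveolar consonant /l/, so it assimilates in place to [n]. → [suzinruvihonl].
/tramzubiwuvejemr/: /m/ precedes the alveolar consonant /z/, so it assimilates in place to [n]. /m/ precedes the alveolar consonant /r/, so it assimilates in place to [n]. → [tranzubiwuvejenr].
/samrumruzaniwetoi/: /m/ precedes the alveolar consonant /r/, so it assimilates in place to [n]. /m/ precedes the alveolar consonant /r/, so it assimilates in place to [n]. → [sanrunruzaniwetoi].
/komdezaoml/: /m/ precedes the alveolar consonant /d/, so it assimilates in place to [n]. /m/ precedes the alveolar consonant /l/, so it assimilates in place to [n]. → [kondezaonl].

suzinruvihonl, tranzubiwuvejenr, sanrunruzaniwetoi, kondezaonl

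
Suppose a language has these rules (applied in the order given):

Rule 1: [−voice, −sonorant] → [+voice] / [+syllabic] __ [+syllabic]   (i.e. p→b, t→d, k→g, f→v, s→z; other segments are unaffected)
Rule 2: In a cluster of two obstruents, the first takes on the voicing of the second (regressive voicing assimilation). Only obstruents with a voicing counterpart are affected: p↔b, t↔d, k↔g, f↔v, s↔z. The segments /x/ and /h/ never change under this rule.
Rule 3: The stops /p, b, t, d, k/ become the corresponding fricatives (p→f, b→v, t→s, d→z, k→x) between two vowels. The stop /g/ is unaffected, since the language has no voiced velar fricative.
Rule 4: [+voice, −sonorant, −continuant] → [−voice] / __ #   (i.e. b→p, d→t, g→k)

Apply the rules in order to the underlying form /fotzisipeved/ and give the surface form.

Rule 1 (intervocalic voicing): /s/ is a voiceless obstruent between vowels /i/ and /i/, so it voices to [z]. /p/ is a voiceless obstruent between vowels /i/ and /e/, so it voices to [b]. /fotzisipeved/ → fotzizibeved.
Rule 2 (regressive voicing assimilation): /t/ precedes the voiced obstruent /z/, so it voices to [d] by assimilation. /fotzizibeved/ → fodzizibeved.
Rule 3 (intervocalic spirantization): /b/ is a stop between vowels /i/ and /e/, so it spirantizes to the fricative [v]. /fodzizibeved/ → fodziziveved.
Rule 4 (final devoicing): /d/ is a voiced stop in word-final position, so it devoices to [t]. /fodziziveved/ → fodzizivevet.

fodzizivevet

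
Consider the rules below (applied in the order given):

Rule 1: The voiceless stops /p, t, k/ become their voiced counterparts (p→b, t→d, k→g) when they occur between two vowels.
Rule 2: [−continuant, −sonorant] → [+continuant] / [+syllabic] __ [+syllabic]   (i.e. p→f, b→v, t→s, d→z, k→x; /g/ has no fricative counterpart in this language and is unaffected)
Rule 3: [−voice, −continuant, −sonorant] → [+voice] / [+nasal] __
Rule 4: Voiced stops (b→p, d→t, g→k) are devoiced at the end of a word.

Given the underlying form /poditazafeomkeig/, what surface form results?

Rule 1 (intervocalic voicing): /t/ is a voiceless stop between vowels /i/ and /a/, so it voices to [d]. /poditazafeomkeig/ → podidazafeomkeig.
Rule 2 (intervocalic spirantization): /d/ is a stop between vowels /o/ and /i/, so it spirantizes to the fricative [z]. /d/ is a stop between vowels /i/ and /a/, so it spirantizes to the fricative [z]. /podidazafeomkeig/ → pozizazafeomkeig.
Rule 3 (post-nasal voicing): /k/ is a voiceless stop immediately after the nasal /m/, so it voices to [g]. /pozizazafeomkeig/ → pozizazafeomgeig.
Rule 4 (final devoicing): /g/ is a voiced stop in word-final position, so it devoices to [k]. /pozizazafeomgeig/ → pozizazafeomgeik.

pozizazafeomgeik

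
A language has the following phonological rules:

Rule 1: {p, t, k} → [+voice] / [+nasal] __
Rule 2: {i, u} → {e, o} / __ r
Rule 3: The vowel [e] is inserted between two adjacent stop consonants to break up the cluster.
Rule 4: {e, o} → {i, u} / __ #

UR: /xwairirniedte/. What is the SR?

Rule 1 (post-nasal voicing): no segment meets the environment; /xwairirniedte/ is unchanged.
Rule 2 (pre-rhotic lowering): /i/ is a high vowel immediately before /r/, so it lowers to [e]. /i/ is a high vowel immediately before /r/, so it lowers to [e]. /xwairirniedte/ → xwaererniedte.
Rule 3 (stop-cluster e-epenthesis): /d/ and /t/ form a stop–stop cluster, so [e] is inserted between them. /xwaererniedte/ → xwaererniedete.
Rule 4 (final vowel raising): /e/ is a mid vowel in word-final position, so it raises to [i]. /xwaererniedete/ → xwaererniedeti.

xwaererniedeti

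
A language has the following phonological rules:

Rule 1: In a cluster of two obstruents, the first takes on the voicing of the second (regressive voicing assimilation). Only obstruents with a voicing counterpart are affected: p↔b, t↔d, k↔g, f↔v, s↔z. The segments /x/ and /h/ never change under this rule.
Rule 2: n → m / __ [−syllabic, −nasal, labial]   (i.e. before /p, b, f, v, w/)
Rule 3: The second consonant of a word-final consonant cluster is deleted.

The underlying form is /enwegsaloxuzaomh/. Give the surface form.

Rule 1 (regressive voicing assimilation): /g/ precedes the voiceless obstruent /s/, so it devoices to [k] by assimilation. /enwegsaloxuzaomh/ → enweksaloxuzaomh.
Rule 2 (nasal place assimilation): /n/ precedes the labial consonant /w/, so it assimilates in place to [m]. /enweksaloxuzaomh/ → emweksaloxuzaomh.
Rule 3 (final cluster simplification): /h/ is the second consonant of a word-final cluster /mh/, so it deletes. /emweksaloxuzaomh/ → emweksaloxuzaom.

emweksaloxuzaom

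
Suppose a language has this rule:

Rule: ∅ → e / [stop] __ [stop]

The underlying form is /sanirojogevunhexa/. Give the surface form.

No segment of /sanirojogevunhexa/ meets the structural description of the rule, so the form surfaces unchanged.

sanirojogevunhexa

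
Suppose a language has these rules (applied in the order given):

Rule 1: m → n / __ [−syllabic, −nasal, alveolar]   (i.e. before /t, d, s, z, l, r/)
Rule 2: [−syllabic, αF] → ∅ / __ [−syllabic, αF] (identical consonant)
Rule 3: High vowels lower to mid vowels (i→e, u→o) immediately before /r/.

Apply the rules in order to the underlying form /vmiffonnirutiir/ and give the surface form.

Rule 1 (nasal place assimilation): no segment meets the environment; /vmiffonnirutiir/ is unchanged.
Rule 2 (degemination): /ff/ is a geminate; the first /f/ deletes. /nn/ is a geminate; the first /n/ deletes. /vmiffonnirutiir/ → vmifonirutiir.
Rule 3 (pre-rhotic lowering): /i/ is a high vowel immediately before /r/, so it lowers to [e]. /i/ is a high vowel immediately before /r/, so it lowers to [e]. /vmifonirutiir/ → vmifonerutier.

vmifonerutier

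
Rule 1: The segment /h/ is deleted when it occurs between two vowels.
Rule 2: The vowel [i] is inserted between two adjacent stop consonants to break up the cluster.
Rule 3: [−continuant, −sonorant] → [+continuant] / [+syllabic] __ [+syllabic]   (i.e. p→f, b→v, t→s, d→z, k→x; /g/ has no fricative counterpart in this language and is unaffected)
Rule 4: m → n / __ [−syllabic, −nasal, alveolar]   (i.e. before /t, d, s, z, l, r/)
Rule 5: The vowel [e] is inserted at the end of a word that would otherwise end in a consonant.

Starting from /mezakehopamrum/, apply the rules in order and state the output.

mezaxeofanrume

Rule 1 (intervocalic h-deletion): /h/ occurs between vowels /e/ and /o/, so it deletes. /mezakehopamrum/ → mezakeopamrum.
Rule 2 (stop-cluster i-epenthesis): no segment meets the environment; /mezakeopamrum/ is unchanged.
Rule 3 (intervocalic spirantization): /k/ is a stop between vowels /a/ and /e/, so it spirantizes to the fricative [x]. /p/ is a stop between vowels /o/ and /a/, so it spirantizes to the fricative [f]. /mezakeopamrum/ → mezaxeofamrum.
Rule 4 (nasal place assimilation): /m/ precedes the alveolar consonant /r/, so it assimilates in place to [n]. /mezaxeofamrum/ → mezaxeofanrum.
Rule 5 (final e-epenthesis): the form ends in the consonant /m/, so [e] is inserted word-finally. /mezaxeofanrum/ → mezaxeofanrume.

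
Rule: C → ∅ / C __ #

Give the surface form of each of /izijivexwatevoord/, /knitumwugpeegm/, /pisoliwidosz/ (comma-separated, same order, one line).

/izijivexwatevoord/: /d/ is the second consonant of a word-final cluster /rd/, so it deletes. → [izijivexwatevoor].
/knitumwugpeegm/: /m/ is the second consonant of a word-final cluster /gm/, so it deletes. → [knitumwugpeeg].
/pisoliwidosz/: /z/ is the second consonant of a word-final cluster /sz/, so it deletes. → [pisoliwidos].

izijivexwatevoor, knitumwugpeeg, pisoliwidos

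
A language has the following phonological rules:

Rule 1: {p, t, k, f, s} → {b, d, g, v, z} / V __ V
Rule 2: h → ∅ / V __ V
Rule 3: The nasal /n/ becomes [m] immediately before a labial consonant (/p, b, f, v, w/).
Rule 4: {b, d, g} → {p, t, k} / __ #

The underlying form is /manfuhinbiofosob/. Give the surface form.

Rule 1 (intervocalic voicing): /f/ is a voiceless obstruent between vowels /o/ and /o/, so it voices to [v]. /s/ is a voiceless obstruent between vowels /o/ and /o/, so it voices to [z]. /manfuhinbiofosob/ → manfuhinbiovozob.
Rule 2 (intervocalic h-deletion): /h/ occurs between vowels /u/ and /i/, so it deletes. /manfuhinbiovozob/ → manfuinbiovozob.
Rule 3 (nasal place assimilation): /n/ precedes the labial consonant /f/, so it assimilates in place to [m]. /n/ precedes the labial consonant /b/, so it assimilates in place to [m]. /manfuinbiovozob/ → mamfuimbiovozob.
Rule 4 (final devoicing): /b/ is a voiced stop in word-final position, so it devoices to [p]. /mamfuimbiovozob/ → mamfuimbiovozop.

mamfuimbiovozop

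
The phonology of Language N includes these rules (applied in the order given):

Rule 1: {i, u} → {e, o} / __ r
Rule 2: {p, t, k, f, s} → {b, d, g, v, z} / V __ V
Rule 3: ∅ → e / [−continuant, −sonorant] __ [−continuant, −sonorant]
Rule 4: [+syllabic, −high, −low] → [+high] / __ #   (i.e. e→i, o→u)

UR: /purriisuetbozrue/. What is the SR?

Rule 1 (pre-rhotic lowering): /u/ is a high vowel immediately before /r/, so it lowers to [o]. /purriisuetbozrue/ → porriisuetbozrue.
Rule 2 (intervocalic voicing): /s/ is a voiceless obstruent between vowels /i/ and /u/, so it voices to [z]. /porriisuetbozrue/ → porriizuetbozrue.
Rule 3 (stop-cluster e-epenthesis): /t/ and /b/ form a stop–stop cluster, so [e] is inserted between them. /porriizuetbozrue/ → porriizuetebozrue.
Rule 4 (final vowel raising): /e/ is a mid vowel in word-final position, so it raises to [i]. /porriizuetebozrue/ → porriizuetebozrui.

porriizuetebozrui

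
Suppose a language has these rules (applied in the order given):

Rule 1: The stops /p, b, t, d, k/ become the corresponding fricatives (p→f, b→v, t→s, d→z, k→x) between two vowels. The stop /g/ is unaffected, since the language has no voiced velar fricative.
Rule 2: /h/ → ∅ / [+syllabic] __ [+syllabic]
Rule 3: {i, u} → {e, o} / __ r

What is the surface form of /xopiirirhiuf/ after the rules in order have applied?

xofiererhiuf

Rule 1 (intervocalic spirantization): /p/ is a stop between vowels /o/ and /i/, so it spirantizes to the fricative [f]. /xopiirirhiuf/ → xofiirirhiuf.
Rule 2 (intervocalic h-deletion): no segment meets the environment; /xofiirirhiuf/ is unchanged.
Rule 3 (pre-rhotic lowering): /i/ is a high vowel immediately before /r/, so it lowers to [e]. /i/ is a high vowel immediately before /r/, so it lowers to [e]. /xofiirirhiuf/ → xofiererhiuf.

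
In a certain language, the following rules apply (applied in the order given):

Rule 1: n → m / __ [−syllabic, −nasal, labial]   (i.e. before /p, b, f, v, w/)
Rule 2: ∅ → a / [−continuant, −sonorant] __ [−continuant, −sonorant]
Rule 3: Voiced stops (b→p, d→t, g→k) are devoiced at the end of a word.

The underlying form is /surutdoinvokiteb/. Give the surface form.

surutadoimvokitep

Rule 1 (nasal place assimilation): /n/ precedes the labial consonant /v/, so it assimilates in place to [m]. /surutdoinvokiteb/ → surutdoimvokiteb.
Rule 2 (stop-cluster a-epenthesis): /t/ and /d/ form a stop–stop cluster, so [a] is inserted between them. /surutdoimvokiteb/ → surutadoimvokiteb.
Rule 3 (final devoicing): /b/ is a voiced stop in word-final position, so it devoices to [p]. /surutadoimvokiteb/ → surutadoimvokitep.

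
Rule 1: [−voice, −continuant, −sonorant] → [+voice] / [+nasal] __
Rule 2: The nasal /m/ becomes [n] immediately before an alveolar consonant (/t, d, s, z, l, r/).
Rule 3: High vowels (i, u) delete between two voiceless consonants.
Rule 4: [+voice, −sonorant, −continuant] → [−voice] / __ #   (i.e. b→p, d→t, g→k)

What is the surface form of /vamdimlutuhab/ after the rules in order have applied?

vandinluthap

Rule 1 (post-nasal voicing): no segment meets the environment; /vamdimlutuhab/ is unchanged.
Rule 2 (nasal place assimilation): /m/ precedes the alveolar consonant /d/, so it assimilates in place to [n]. /m/ precedes the alveolar consonant /l/, so it assimilates in place to [n]. /vamdimlutuhab/ → vandinlutuhab.
Rule 3 (high vowel syncope): /u/ is a high vowel flanked by voiceless consonants /t/ and /h/, so it deletes. /vandinlutuhab/ → vandinluthab.
Rule 4 (final devoicing): /b/ is a voiced stop in word-final position, so it devoices to [p]. /vandinluthab/ → vandinluthap.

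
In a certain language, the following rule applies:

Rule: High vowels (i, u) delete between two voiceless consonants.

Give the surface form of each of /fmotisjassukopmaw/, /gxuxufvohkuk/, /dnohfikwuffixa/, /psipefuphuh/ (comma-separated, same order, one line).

/fmotisjassukopmaw/: /i/ is a high vowel flanked by voiceless consonants /t/ and /s/, so it deletes. /u/ is a high vowel flanked by voiceless consonants /s/ and /k/, so it deletes. → [fmotsjasskopmaw].
/gxuxufvohkuk/: /u/ is a high vowel flanked by voiceless consonants /x/ and /x/, so it deletes. /u/ is a high vowel flanked by voiceless consonants /x/ and /f/, so it deletes. /u/ is a high vowel flanked by voiceless consonants /k/ and /k/, so it deletes. → [gxxfvohkk].
/dnohfikwuffixa/: /i/ is a high vowel flanked by voiceless consonants /f/ and /k/, so it deletes. /i/ is a high vowel flanked by voiceless consonants /f/ and /x/, so it deletes. → [dnohfkwuffxa].
/psipefuphuh/: /i/ is a high vowel flanked by voiceless consonants /s/ and /p/, so it deletes. /u/ is a high vowel flanked by voiceless consonants /f/ and /p/, so it deletes. /u/ is a high vowel flanked by voiceless consonants /h/ and /h/, so it deletes. → [pspefphh].

fmotsjasskopmaw, gxxfvohkk, dnohfkwuffxa, pspefphh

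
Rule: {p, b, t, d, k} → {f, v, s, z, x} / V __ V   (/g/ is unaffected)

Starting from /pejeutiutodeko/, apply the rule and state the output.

Scanning /pejeutiutodeko/: /p/ at position 1 is not in the conditioning environment; /t/ is a stop between vowels /u/ and /i/, so it spirantizes to the fricative [s]; /t/ is a stop between vowels /u/ and /o/, so it spirantizes to the fricative [s]; /d/ is a stop between vowels /o/ and /e/, so it spirantizes to the fricative [z]; /k/ is a stop between vowels /e/ and /o/, so it spirantizes to the fricative [x].
Result: [pejeusiusozexo].

pejeusiusozexo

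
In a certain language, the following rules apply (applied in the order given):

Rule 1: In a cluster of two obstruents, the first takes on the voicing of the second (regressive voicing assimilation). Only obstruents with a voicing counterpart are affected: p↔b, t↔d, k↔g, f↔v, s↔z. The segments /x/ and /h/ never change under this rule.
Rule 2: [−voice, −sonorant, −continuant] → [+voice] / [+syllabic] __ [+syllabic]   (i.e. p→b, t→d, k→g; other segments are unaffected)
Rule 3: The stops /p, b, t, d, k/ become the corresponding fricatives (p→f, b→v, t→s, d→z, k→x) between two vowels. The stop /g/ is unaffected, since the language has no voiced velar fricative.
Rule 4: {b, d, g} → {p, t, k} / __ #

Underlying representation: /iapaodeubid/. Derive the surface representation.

Rule 1 (regressive voicing assimilation): no segment meets the environment; /iapaodeubid/ is unchanged.
Rule 2 (intervocalic voicing): /p/ is a voiceless stop between vowels /a/ and /a/, so it voices to [b]. /iapaodeubid/ → iabaodeubid.
Rule 3 (intervocalic spirantization): /b/ is a stop between vowels /a/ and /a/, so it spirantizes to the fricative [v]. /d/ is a stop between vowels /o/ and /e/, so it spirantizes to the fricative [z]. /b/ is a stop between vowels /u/ and /i/, so it spirantizes to the fricative [v]. /iabaodeubid/ → iavaozeuvid.
Rule 4 (final devoicing): /d/ is a voiced stop in word-final position, so it devoices to [t]. /iavaozeuvid/ → iavaozeuvit.

iavaozeuvit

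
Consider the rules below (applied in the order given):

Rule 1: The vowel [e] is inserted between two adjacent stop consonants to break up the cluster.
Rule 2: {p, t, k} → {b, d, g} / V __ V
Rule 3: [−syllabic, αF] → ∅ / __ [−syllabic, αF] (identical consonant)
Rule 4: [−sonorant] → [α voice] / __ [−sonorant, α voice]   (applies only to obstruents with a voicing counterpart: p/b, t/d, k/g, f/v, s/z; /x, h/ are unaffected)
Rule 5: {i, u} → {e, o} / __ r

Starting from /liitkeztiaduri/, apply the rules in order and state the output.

Rule 1 (stop-cluster e-epenthesis): /t/ and /k/ form a stop–stop cluster, so [e] is inserted between them. /liitkeztiaduri/ → liitekeztiaduri.
Rule 2 (intervocalic voicing): /t/ is a voiceless stop between vowels /i/ and /e/, so it voices to [d]. /k/ is a voiceless stop between vowels /e/ and /e/, so it voices to [g]. /liitekeztiaduri/ → liidegeztiaduri.
Rule 3 (degemination): no segment meets the environment; /liidegeztiaduri/ is unchanged.
Rule 4 (regressive voicing assimilation): /z/ precedes the voiceless obstruent /t/, so it devoices to [s] by assimilation. /liidegeztiaduri/ → liidegestiaduri.
Rule 5 (pre-rhotic lowering): /u/ is a high vowel immediately before /r/, so it lowers to [o]. /liidegestiaduri/ → liidegestiadori.

liidegestiadori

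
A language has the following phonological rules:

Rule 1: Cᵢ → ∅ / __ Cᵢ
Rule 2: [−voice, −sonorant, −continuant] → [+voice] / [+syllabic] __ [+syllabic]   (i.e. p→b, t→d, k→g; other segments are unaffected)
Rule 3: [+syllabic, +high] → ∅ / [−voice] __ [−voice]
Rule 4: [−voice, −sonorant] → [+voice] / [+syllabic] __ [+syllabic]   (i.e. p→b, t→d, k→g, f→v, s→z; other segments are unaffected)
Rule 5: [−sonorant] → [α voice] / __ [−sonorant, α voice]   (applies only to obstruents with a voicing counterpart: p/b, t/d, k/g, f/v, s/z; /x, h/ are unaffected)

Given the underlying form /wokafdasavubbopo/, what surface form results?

Rule 1 (degemination): /bb/ is a geminate; the first /b/ deletes. /wokafdasavubbopo/ → wokafdasavubopo.
Rule 2 (intervocalic voicing): /k/ is a voiceless stop between vowels /o/ and /a/, so it voices to [g]. /p/ is a voiceless stop between vowels /o/ and /o/, so it voices to [b]. /wokafdasavubopo/ → wogafdasavubobo.
Rule 3 (high vowel syncope): no segment meets the environment; /wogafdasavubobo/ is unchanged.
Rule 4 (intervocalic voicing): /s/ is a voiceless obstruent between vowels /a/ and /a/, so it voices to [z]. /wogafdasavubobo/ → wogafdazavubobo.
Rule 5 (regressive voicing assimilation): /f/ precedes the voiced obstruent /d/, so it voices to [v] by assimilation. /wogafdazavubobo/ → wogavdazavubobo.

wogavdazavubobo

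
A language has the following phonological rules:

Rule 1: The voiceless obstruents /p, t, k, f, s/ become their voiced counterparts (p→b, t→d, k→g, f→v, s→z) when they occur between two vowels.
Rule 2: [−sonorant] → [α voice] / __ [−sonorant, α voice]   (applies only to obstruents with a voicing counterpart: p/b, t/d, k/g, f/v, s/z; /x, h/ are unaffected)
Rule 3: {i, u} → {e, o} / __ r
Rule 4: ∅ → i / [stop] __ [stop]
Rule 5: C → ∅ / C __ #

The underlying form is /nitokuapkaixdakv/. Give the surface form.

Rule 1 (intervocalic voicing): /t/ is a voiceless obstruent between vowels /i/ and /o/, so it voices to [d]. /k/ is a voiceless obstruent between vowels /o/ and /u/, so it voices to [g]. /nitokuapkaixdakv/ → nidoguapkaixdakv.
Rule 2 (regressive voicing assimilation): /k/ precedes the voiced obstruent /v/, so it voices to [g] by assimilation. /nidoguapkaixdakv/ → nidoguapkaixdagv.
Rule 3 (pre-rhotic lowering): no segment meets the environment; /nidoguapkaixdagv/ is unchanged.
Rule 4 (stop-cluster i-epenthesis): /p/ and /k/ form a stop–stop cluster, so [i] is inserted between them. /nidoguapkaixdagv/ → nidoguapikaixdagv.
Rule 5 (final cluster simplification): /v/ is the second consonant of a word-final cluster /gv/, so it deletes. /nidoguapikaixdagv/ → nidoguapikaixdag.

nidoguapikaixdag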